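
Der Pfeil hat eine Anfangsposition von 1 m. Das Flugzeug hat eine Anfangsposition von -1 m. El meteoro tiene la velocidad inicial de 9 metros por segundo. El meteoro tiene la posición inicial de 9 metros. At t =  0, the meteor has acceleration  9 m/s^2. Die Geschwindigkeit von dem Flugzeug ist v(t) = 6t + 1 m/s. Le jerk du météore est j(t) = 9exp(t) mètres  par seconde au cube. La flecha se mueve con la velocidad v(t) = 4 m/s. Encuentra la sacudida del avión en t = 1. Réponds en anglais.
To solve this, we need to take 2 derivatives of our velocity equation v(t) = 6·t + 1. Taking d/dt of v(t), we find a(t) = 6. Taking d/dt of a(t), we find j(t) = 0. From the given jerk equation j(t) = 0, we substitute t = 1 to get j = 0.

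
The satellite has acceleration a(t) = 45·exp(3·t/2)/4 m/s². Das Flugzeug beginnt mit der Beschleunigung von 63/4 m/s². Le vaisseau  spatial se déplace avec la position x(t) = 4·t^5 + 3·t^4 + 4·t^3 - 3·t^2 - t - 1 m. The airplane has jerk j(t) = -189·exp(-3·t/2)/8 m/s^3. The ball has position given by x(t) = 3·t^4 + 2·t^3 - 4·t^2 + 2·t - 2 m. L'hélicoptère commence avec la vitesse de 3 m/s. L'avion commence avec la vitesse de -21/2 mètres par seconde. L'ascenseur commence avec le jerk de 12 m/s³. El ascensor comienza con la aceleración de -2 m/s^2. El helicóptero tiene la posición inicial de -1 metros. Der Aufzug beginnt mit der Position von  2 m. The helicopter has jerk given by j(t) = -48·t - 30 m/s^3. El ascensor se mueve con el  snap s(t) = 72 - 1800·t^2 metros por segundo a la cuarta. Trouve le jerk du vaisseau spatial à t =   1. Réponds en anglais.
To solve this, we need to take 3 derivatives of our position equation x(t) = 4·t^5 + 3·t^4 + 4·t^3 - 3·t^2 - t - 1. Differentiating position, we get velocity: v(t) = 20·t^4 + 12·t^3 + 12·t^2 - 6·t - 1. Taking d/dt of v(t), we find a(t) = 80·t^3 + 36·t^2 + 24·t - 6. The derivative of acceleration gives jerk: j(t) = 240·t^2 + 72·t + 24. From the given jerk equation j(t) = 240·t^2 + 72·t + 24, we substitute t = 1 to get j = 336.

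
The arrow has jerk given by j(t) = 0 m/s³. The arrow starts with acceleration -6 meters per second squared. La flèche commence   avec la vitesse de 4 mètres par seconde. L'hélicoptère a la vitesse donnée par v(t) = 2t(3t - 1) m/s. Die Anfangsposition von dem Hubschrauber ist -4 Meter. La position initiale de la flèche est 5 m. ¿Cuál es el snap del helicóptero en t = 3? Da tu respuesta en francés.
En partant de la vitesse v(t) = 2·t·(3·t - 1), nous prenons 3 dérivées. En prenant d/dt de v(t), nous trouvons a(t) = 12·t - 2. En prenant d/dt de a(t), nous trouvons j(t) = 12. En dérivant le jerk, nous obtenons le snap: s(t) = 0. Nous avons le snap s(t) = 0. En substituant t = 3: s(3) = 0.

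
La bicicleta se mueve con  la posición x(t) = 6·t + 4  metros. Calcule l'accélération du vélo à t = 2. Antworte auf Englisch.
We must differentiate our position equation x(t) = 6·t + 4 2 times. Differentiating position, we get velocity: v(t) = 6. Differentiating velocity, we get acceleration: a(t) = 0. We have acceleration a(t) = 0. Substituting t = 2: a(2) = 0.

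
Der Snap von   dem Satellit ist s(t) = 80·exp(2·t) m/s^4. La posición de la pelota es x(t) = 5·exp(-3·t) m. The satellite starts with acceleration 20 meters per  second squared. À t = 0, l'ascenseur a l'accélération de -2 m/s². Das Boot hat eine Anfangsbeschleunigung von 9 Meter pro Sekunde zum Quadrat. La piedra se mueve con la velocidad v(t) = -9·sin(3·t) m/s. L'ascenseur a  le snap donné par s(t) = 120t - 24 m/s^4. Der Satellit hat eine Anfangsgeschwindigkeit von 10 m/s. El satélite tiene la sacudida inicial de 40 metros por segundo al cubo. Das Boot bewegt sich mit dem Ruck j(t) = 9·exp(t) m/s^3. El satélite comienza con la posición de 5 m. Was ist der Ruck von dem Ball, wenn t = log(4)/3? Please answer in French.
Nous devons dériver notre équation de la position x(t) = 5·exp(-3·t) 3 fois. En prenant d/dt de x(t), nous trouvons v(t) = -15·exp(-3·t). En dérivant la vitesse, nous obtenons l'accélération: a(t) = 45·exp(-3·t). La dérivée de l'accélération donne le jerk: j(t) = -135·exp(-3·t). De l'équation du jerk j(t) = -135·exp(-3·t), nous substituons t = log(4)/3 pour obtenir j = -135/4.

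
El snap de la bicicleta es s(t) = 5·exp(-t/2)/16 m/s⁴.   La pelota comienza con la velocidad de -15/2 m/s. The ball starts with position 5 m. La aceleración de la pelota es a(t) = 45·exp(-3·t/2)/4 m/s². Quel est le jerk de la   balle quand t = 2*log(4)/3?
En partant de l'accélération a(t) = 45·exp(-3·t/2)/4, nous prenons 1 dérivée. En prenant d/dt de a(t), nous trouvons j(t) = -135·exp(-3·t/2)/8. Nous avons le jerk j(t) = -135·exp(-3·t/2)/8. En substituant t = 2*log(4)/3: j(2*log(4)/3) = -135/32.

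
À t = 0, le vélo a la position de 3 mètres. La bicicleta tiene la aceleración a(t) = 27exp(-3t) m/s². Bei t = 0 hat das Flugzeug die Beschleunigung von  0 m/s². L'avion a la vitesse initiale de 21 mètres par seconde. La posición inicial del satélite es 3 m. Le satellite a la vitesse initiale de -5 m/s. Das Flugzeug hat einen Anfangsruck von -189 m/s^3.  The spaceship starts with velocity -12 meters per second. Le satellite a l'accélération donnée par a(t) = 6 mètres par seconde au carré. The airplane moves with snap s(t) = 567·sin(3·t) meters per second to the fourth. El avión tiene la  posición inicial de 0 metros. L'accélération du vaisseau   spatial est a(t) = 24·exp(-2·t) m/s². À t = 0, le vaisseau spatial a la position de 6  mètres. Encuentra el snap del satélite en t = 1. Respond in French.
Nous devons dériver notre équation de l'accélération a(t) = 6 2 fois. La dérivée de l'accélération donne le jerk: j(t) = 0. En dérivant le jerk, nous obtenons le snap: s(t) = 0. En utilisant s(t) = 0 et en substituant t = 1, nous trouvons s = 0.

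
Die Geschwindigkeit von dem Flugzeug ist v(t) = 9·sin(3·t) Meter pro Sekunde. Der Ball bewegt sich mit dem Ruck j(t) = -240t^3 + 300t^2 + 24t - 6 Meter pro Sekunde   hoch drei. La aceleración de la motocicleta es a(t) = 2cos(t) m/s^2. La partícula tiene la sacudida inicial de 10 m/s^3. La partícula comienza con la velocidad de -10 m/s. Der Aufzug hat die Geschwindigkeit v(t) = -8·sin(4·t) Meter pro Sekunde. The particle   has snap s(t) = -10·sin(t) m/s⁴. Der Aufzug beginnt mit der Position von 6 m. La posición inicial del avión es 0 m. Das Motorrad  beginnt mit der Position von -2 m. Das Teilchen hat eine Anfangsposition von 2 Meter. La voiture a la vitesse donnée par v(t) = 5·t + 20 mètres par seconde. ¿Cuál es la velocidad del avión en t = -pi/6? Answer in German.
Aus der Gleichung für die Geschwindigkeit v(t) = 9·sin(3·t), setzen wir t = -pi/6 ein und erhalten v = -9.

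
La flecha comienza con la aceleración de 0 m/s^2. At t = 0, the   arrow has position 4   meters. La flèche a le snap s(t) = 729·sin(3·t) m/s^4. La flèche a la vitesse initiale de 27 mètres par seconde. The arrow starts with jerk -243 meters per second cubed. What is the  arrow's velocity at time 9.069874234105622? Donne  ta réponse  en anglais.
We must find the antiderivative of our snap equation s(t) = 729·sin(3·t) 3 times. The antiderivative of snap is jerk. Using j(0) = -243, we get j(t) = -243·cos(3·t). Taking ∫j(t)dt and applying a(0) = 0, we find a(t) = -81·sin(3·t). Taking ∫a(t)dt and applying v(0) = 27, we find v(t) = 27·cos(3·t). From the given velocity equation v(t) = 27·cos(3·t), we substitute t = 9.069874234105622 to get v = -13.0884348978621.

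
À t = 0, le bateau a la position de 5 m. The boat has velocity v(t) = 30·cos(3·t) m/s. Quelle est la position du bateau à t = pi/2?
Nous devons intégrer notre équation de la vitesse v(t) = 30·cos(3·t) 1 fois. En prenant ∫v(t)dt et en appliquant x(0) = 5, nous trouvons x(t) = 10·sin(3·t) + 5. En utilisant x(t) = 10·sin(3·t) + 5 et en substituant t = pi/2, nous trouvons x = -5.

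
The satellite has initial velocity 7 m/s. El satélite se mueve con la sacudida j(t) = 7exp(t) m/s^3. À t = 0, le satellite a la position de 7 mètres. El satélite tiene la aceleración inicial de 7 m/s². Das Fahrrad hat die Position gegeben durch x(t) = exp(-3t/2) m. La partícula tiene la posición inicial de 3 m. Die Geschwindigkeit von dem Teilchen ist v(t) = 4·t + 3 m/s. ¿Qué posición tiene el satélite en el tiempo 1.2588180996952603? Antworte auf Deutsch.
Wir müssen die Stammfunktion unserer Gleichung für den Ruck j(t) = 7·exp(t) 3-mal finden. Mit ∫j(t)dt und Anwendung von a(0) = 7, finden wir a(t) = 7·exp(t). Mit ∫a(t)dt und Anwendung von v(0) = 7, finden wir v(t) = 7·exp(t). Die Stammfunktion von der Geschwindigkeit, mit x(0) = 7, ergibt die Position: x(t) = 7·exp(t). Aus der Gleichung für die Position x(t) = 7·exp(t), setzen wir t = 1.2588180996952603 ein und erhalten x = 24.6488007638279.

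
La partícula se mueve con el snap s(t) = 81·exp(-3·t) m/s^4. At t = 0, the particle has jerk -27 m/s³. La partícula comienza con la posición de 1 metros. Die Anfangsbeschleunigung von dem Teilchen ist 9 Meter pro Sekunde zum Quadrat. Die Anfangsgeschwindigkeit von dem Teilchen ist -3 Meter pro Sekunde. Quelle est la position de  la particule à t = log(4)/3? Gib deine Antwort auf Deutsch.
Ausgehend von dem Snap s(t) = 81·exp(-3·t), nehmen wir 4 Stammfunktionen. Die Stammfunktion von dem Snap, mit j(0) = -27, ergibt den Ruck: j(t) = -27·exp(-3·t). Das Integral von dem Ruck ist die Beschleunigung. Mit a(0) = 9 erhalten wir a(t) = 9·exp(-3·t). Mit ∫a(t)dt und Anwendung von v(0) = -3, finden wir v(t) = -3·exp(-3·t). Mit ∫v(t)dt und Anwendung von x(0) = 1, finden wir x(t) = exp(-3·t). Wir haben die Position x(t) = exp(-3·t). Durch Einsetzen von t = log(4)/3: x(log(4)/3) = 1/4.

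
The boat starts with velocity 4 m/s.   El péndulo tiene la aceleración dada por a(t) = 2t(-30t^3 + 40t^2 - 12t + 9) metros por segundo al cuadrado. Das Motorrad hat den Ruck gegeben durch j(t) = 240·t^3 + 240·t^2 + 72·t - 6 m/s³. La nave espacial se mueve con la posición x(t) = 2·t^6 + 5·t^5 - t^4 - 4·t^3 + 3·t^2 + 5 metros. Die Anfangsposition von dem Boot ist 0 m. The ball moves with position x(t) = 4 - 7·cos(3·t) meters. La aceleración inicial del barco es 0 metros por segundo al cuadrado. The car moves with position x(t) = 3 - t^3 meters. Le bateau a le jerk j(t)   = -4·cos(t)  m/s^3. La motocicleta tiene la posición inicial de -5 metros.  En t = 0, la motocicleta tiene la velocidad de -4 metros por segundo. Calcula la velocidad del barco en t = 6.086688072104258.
Partiendo de la sacudida j(t) = -4·cos(t), tomamos 2 integrales. Tomando ∫j(t)dt y aplicando a(0) = 0, encontramos a(t) = -4·sin(t). Tomando ∫a(t)dt y aplicando v(0) = 4, encontramos v(t) = 4·cos(t). Tenemos la velocidad v(t) = 4·cos(t). Sustituyendo t = 6.086688072104258: v(6.086688072104258) = 3.92302582396804.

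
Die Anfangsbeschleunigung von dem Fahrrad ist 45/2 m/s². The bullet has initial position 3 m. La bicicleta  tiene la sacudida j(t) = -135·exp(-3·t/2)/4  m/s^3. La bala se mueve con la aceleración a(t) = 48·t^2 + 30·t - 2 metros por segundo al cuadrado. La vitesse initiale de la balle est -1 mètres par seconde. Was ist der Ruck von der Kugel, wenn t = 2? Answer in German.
Wir müssen unsere Gleichung für die Beschleunigung a(t) = 48·t^2 + 30·t - 2 1-mal ableiten. Durch Ableiten von der Beschleunigung erhalten wir den Ruck: j(t) = 96·t + 30. Mit j(t) = 96·t + 30 und Einsetzen von t = 2, finden wir j = 222.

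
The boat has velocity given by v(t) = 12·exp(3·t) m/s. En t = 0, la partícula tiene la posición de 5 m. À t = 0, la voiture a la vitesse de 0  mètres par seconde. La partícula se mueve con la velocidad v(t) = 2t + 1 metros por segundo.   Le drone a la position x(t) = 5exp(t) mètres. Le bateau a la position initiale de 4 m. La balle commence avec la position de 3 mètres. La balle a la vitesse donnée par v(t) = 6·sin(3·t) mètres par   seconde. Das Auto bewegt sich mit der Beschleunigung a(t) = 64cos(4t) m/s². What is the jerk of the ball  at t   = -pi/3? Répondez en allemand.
Um dies zu lösen, müssen wir 2 Ableitungen unserer Gleichung für die Geschwindigkeit v(t) = 6·sin(3·t) nehmen. Die Ableitung von der Geschwindigkeit ergibt die Beschleunigung: a(t) = 18·cos(3·t). Die Ableitung von der Beschleunigung ergibt den Ruck: j(t) = -54·sin(3·t). Mit j(t) = -54·sin(3·t) und Einsetzen von t = -pi/3, finden wir j = 0.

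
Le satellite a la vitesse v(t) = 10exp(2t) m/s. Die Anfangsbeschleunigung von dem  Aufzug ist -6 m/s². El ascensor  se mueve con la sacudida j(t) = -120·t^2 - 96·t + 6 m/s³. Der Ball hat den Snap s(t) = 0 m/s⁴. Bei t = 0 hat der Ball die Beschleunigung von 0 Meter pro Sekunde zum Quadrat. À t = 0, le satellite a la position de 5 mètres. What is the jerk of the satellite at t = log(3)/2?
We must differentiate our velocity equation v(t) = 10·exp(2·t) 2 times. The derivative of velocity gives acceleration: a(t) = 20·exp(2·t). Taking d/dt of a(t), we find j(t) = 40·exp(2·t). We have jerk j(t) = 40·exp(2·t). Substituting t = log(3)/2: j(log(3)/2) = 120.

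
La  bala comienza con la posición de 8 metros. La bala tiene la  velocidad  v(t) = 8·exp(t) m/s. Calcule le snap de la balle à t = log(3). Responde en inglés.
Starting from velocity v(t) = 8·exp(t), we take 3 derivatives. Differentiating velocity, we get acceleration: a(t) = 8·exp(t). Taking d/dt of a(t), we find j(t) = 8·exp(t). Differentiating jerk, we get snap: s(t) = 8·exp(t). We have snap s(t) = 8·exp(t). Substituting t = log(3): s(log(3)) = 24.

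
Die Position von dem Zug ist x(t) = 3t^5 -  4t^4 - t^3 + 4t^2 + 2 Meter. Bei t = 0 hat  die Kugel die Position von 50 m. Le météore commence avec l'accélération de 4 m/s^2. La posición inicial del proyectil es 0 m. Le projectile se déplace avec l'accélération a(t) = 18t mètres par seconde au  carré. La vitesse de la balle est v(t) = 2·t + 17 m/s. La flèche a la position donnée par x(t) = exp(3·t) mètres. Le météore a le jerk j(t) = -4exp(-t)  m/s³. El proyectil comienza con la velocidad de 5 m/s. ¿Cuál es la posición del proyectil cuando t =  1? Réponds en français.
En partant de l'accélération a(t) = 18·t, nous prenons 2 primitives. En intégrant l'accélération et en utilisant la condition initiale v(0) = 5, nous obtenons v(t) = 9·t^2 + 5. L'intégrale de la vitesse, avec x(0) = 0, donne la position: x(t) = 3·t^3 + 5·t. De l'équation de la position x(t) = 3·t^3 + 5·t, nous substituons t = 1 pour obtenir x = 8.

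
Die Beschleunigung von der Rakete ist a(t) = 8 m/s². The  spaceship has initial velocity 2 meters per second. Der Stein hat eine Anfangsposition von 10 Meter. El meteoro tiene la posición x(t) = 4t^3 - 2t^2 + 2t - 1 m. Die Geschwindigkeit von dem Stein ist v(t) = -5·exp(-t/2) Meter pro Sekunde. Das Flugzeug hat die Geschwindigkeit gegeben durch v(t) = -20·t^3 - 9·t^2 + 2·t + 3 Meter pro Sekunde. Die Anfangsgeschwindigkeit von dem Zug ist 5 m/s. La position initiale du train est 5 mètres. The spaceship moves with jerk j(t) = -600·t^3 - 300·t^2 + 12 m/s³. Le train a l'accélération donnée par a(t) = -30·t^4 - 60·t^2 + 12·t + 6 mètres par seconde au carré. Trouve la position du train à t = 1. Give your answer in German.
Ausgehend von der Beschleunigung a(t) = -30·t^4 - 60·t^2 + 12·t + 6, nehmen wir 2 Integrale. Die Stammfunktion von der Beschleunigung, mit v(0) = 5, ergibt die Geschwindigkeit: v(t) = -6·t^5 - 20·t^3 + 6·t^2 + 6·t + 5. Durch Integration von der Geschwindigkeit und Verwendung der Anfangsbedingung x(0) = 5, erhalten wir x(t) = -t^6 - 5·t^4 + 2·t^3 + 3·t^2 + 5·t + 5. Aus der Gleichung für die Position x(t) = -t^6 - 5·t^4 + 2·t^3 + 3·t^2 + 5·t + 5, setzen wir t = 1 ein und erhalten x = 9.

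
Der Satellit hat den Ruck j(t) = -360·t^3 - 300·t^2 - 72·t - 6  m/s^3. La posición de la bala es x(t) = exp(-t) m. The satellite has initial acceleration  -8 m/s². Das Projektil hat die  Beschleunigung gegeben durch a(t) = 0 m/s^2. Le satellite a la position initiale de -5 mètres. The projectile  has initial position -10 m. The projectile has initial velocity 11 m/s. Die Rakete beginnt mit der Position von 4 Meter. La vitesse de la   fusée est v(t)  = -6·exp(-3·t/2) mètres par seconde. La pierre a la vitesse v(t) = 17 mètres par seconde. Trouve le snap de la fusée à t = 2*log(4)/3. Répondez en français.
Nous devons dériver notre équation de la vitesse v(t) = -6·exp(-3·t/2) 3 fois. La dérivée de la vitesse donne l'accélération: a(t) = 9·exp(-3·t/2). La dérivée de l'accélération donne le jerk: j(t) = -27·exp(-3·t/2)/2. La dérivée du jerk donne le snap: s(t) = 81·exp(-3·t/2)/4. Nous avons le snap s(t) = 81·exp(-3·t/2)/4. En substituant t = 2*log(4)/3: s(2*log(4)/3) = 81/16.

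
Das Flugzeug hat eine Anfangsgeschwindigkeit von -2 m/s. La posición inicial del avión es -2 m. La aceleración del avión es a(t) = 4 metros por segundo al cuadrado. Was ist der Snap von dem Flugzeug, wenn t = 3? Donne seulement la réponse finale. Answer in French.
À t = 3, s = 0.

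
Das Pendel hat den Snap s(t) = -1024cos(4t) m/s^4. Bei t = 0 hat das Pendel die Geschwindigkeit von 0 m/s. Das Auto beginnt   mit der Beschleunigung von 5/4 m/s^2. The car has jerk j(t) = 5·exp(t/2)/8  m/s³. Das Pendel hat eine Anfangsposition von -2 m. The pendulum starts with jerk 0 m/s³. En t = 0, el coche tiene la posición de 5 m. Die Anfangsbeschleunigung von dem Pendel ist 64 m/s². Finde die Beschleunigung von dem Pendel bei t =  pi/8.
Ausgehend von dem Snap s(t) = -1024·cos(4·t), nehmen wir 2 Stammfunktionen. Das Integral von dem Snap ist der Ruck. Mit j(0) = 0 erhalten wir j(t) = -256·sin(4·t). Das Integral von dem Ruck ist die Beschleunigung. Mit a(0) = 64 erhalten wir a(t) = 64·cos(4·t). Aus der Gleichung für die Beschleunigung a(t) = 64·cos(4·t), setzen wir t = pi/8 ein und erhalten a = 0.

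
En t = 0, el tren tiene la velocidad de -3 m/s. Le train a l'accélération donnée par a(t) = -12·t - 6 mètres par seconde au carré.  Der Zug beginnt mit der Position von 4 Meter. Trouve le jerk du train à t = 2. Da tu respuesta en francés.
Pour résoudre ceci, nous devons prendre 1 dérivée de notre équation de l'accélération a(t) = -12·t - 6. En dérivant l'accélération, nous obtenons le jerk: j(t) = -12. En utilisant j(t) = -12 et en substituant t = 2, nous trouvons j = -12.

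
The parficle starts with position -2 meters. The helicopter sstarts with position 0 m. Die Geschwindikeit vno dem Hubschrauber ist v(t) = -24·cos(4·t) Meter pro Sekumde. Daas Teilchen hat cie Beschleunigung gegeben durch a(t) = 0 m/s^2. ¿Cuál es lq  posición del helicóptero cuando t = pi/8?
Para resolver esto, necesitamos tomar 1 antiderivada de nuestra ecuación de la velocidad v(t) = -24·cos(4·t). Tomando ∫v(t)dt y aplicando x(0) = 0, encontramos x(t) = -6·sin(4·t). Tenemos la posición x(t) = -6·sin(4·t). Sustituyendo t = pi/8: x(pi/8) = -6.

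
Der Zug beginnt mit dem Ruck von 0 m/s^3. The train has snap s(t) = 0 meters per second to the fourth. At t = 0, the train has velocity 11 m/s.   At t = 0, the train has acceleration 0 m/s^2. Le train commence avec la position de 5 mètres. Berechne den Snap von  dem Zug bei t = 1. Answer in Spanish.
Usando s(t) = 0 y sustituyendo t = 1, encontramos s = 0.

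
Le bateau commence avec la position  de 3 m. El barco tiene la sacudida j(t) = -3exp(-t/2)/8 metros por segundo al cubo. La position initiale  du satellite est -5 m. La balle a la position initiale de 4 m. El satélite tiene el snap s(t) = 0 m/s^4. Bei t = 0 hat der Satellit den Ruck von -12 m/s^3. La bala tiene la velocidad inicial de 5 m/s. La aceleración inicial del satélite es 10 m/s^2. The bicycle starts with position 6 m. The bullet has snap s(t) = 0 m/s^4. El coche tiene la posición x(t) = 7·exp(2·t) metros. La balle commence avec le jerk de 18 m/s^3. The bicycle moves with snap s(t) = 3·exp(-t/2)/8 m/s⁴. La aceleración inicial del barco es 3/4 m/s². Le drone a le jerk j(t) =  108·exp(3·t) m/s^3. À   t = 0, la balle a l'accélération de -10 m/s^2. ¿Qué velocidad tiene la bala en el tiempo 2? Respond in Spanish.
Necesitamos integrar nuestra ecuación del snap s(t) = 0 3 veces. La integral del snap es la sacudida. Usando j(0) = 18, obtenemos j(t) = 18. Integrando la sacudida y usando la condición inicial a(0) = -10, obtenemos a(t) = 18·t - 10. Tomando ∫a(t)dt y aplicando v(0) = 5, encontramos v(t) = 9·t^2 - 10·t + 5. Usando v(t) = 9·t^2 - 10·t + 5 y sustituyendo t = 2, encontramos v = 21.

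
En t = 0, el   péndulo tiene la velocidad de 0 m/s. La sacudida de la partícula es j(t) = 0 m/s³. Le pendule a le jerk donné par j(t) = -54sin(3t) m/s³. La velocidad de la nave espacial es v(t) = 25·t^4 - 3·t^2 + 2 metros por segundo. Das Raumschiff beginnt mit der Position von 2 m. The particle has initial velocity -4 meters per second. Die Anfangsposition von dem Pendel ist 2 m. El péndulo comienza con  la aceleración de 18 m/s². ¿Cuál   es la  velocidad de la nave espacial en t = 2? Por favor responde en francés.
Nous avons la vitesse v(t) = 25·t^4 - 3·t^2 + 2. En substituant t = 2: v(2) = 390.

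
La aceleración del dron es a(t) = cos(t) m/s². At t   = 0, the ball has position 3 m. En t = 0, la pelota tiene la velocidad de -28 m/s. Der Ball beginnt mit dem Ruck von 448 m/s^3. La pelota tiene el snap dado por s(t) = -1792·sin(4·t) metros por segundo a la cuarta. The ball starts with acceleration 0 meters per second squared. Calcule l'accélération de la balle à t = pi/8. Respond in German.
Um dies zu lösen, müssen wir 2 Integrale unserer Gleichung für den Snap s(t) = -1792·sin(4·t) finden. Die Stammfunktion von dem Snap, mit j(0) = 448, ergibt den Ruck: j(t) = 448·cos(4·t). Das Integral von dem Ruck, mit a(0) = 0, ergibt die Beschleunigung: a(t) = 112·sin(4·t). Mit a(t) = 112·sin(4·t) und Einsetzen von t = pi/8, finden wir a = 112.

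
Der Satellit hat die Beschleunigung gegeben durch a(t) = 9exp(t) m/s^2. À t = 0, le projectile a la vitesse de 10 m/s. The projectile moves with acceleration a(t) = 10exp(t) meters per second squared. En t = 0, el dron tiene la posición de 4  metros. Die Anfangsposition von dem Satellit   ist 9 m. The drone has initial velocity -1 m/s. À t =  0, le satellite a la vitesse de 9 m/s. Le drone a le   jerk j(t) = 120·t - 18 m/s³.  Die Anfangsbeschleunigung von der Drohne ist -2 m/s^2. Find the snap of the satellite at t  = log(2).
To solve this, we need to take 2 derivatives of our acceleration equation a(t) = 9·exp(t). The derivative of acceleration gives jerk: j(t) = 9·exp(t). The derivative of jerk gives snap: s(t) = 9·exp(t). Using s(t) = 9·exp(t) and substituting t = log(2), we find s = 18.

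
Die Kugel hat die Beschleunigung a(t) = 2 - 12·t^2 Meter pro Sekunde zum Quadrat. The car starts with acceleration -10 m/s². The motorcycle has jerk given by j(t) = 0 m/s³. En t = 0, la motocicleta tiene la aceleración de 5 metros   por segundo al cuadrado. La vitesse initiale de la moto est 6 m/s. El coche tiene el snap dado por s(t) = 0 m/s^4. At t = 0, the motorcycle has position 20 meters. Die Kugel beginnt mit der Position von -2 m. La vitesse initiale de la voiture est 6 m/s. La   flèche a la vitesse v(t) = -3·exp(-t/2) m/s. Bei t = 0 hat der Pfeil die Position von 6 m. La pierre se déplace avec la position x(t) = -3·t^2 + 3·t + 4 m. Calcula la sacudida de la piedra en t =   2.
Para resolver esto, necesitamos tomar 3 derivadas de nuestra ecuación de la posición x(t) = -3·t^2 + 3·t + 4. Tomando d/dt de x(t), encontramos v(t) = 3 - 6·t. Derivando la velocidad, obtenemos la aceleración: a(t) = -6. Tomando d/dt de a(t), encontramos j(t) = 0. Usando j(t) = 0 y sustituyendo t = 2, encontramos j = 0.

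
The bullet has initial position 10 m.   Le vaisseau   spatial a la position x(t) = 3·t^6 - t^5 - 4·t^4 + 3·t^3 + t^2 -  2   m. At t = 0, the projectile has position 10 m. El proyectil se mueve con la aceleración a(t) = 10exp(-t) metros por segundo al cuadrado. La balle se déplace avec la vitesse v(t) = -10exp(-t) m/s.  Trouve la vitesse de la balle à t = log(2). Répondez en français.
En utilisant v(t) = -10·exp(-t) et en substituant t = log(2), nous trouvons v = -5.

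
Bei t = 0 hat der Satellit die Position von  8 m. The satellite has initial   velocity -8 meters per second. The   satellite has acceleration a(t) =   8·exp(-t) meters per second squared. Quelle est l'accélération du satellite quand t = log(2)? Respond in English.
Using a(t) = 8·exp(-t) and substituting t = log(2), we find a = 4.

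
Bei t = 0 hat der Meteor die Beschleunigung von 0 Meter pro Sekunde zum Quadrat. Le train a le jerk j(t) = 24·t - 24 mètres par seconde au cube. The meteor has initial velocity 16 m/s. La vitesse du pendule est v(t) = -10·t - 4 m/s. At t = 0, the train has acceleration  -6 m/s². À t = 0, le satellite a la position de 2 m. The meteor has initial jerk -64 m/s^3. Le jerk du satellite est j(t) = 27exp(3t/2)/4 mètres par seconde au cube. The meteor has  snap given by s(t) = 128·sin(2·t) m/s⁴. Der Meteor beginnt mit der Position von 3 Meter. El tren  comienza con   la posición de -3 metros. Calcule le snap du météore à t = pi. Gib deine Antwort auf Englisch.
From the given snap equation s(t) = 128·sin(2·t), we substitute t = pi to get s = 0.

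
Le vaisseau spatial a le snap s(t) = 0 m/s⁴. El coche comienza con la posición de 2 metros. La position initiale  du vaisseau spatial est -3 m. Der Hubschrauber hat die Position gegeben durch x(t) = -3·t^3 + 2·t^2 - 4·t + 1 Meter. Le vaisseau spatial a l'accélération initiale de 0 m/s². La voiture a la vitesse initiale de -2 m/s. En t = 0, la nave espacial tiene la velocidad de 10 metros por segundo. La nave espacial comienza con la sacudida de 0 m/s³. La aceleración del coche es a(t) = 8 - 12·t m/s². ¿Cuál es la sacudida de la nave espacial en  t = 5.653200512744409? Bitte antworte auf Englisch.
To find the answer, we compute 1 antiderivative of s(t) = 0. Taking ∫s(t)dt and applying j(0) = 0, we find j(t) = 0. From the given jerk equation j(t) = 0, we substitute t = 5.653200512744409 to get j = 0.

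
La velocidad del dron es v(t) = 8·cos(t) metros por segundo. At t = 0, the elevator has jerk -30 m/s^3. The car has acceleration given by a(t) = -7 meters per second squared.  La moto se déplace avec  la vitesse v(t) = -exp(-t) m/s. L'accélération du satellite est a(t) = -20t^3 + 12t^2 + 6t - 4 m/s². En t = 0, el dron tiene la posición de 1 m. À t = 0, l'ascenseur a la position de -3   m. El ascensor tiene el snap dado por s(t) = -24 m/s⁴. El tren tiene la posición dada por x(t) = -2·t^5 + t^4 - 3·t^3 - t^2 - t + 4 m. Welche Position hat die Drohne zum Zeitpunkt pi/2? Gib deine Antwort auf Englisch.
To find the answer, we compute 1 integral of v(t) = 8·cos(t). Finding the antiderivative of v(t) and using x(0) = 1: x(t) = 8·sin(t) + 1. From the given position equation x(t) = 8·sin(t) + 1, we substitute t = pi/2 to get x = 9.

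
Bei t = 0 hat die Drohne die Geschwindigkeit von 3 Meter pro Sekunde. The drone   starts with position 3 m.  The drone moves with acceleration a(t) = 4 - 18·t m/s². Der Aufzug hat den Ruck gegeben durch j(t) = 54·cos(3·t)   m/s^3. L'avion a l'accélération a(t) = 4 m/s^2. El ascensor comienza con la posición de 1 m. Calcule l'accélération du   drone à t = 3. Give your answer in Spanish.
De la ecuación de la aceleración a(t) = 4 - 18·t, sustituimos t = 3 para obtener a = -50.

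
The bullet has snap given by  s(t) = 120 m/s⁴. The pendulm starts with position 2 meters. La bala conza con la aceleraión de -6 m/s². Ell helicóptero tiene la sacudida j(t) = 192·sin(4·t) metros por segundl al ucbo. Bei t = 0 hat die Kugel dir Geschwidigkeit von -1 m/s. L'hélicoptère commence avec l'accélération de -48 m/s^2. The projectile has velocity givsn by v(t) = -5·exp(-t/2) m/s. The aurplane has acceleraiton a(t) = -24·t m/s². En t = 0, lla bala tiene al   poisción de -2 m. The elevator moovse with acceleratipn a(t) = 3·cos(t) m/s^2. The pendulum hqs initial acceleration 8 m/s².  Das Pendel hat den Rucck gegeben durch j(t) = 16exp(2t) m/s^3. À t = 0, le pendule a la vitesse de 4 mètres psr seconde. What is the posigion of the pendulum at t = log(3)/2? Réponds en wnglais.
To solve this, we need to take 3 integrals of our jerk equation j(t) = 16·exp(2·t). The integral of jerk, with a(0) = 8, gives acceleration: a(t) = 8·exp(2·t). The integral of acceleration is velocity. Using v(0) = 4, we get v(t) = 4·exp(2·t). Taking ∫v(t)dt and applying x(0) = 2, we find x(t) = 2·exp(2·t). We have position x(t) = 2·exp(2·t). Substituting t = log(3)/2: x(log(3)/2) = 6.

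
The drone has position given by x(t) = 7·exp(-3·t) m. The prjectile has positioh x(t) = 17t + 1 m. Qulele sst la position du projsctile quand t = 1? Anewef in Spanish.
De la ecuación de la posición x(t) = 17·t + 1, sustituimos t = 1 para obtener x = 18.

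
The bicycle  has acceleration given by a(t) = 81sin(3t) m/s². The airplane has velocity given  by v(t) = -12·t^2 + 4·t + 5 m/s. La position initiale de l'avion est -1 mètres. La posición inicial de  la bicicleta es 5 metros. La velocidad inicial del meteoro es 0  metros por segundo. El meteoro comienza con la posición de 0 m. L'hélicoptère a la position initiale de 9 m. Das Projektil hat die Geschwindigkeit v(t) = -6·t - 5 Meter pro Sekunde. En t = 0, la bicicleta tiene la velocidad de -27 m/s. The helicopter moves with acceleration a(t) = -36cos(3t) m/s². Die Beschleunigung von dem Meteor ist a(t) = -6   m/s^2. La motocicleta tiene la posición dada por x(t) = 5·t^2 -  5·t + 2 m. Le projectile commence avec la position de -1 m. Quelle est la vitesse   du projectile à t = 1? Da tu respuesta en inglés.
Using v(t) = -6·t - 5 and substituting t = 1, we find v = -11.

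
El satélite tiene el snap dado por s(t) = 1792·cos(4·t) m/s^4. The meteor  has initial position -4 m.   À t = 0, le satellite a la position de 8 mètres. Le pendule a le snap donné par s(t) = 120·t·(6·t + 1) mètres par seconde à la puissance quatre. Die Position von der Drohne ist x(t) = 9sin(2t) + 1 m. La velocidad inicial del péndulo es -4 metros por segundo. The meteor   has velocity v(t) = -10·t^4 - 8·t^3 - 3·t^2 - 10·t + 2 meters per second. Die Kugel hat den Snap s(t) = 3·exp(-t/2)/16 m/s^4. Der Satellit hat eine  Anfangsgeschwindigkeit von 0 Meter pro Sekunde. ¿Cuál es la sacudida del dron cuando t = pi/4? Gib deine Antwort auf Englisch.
We must differentiate our position equation x(t) = 9·sin(2·t) + 1 3 times. Differentiating position, we get velocity: v(t) = 18·cos(2·t). Taking d/dt of v(t), we find a(t) = -36·sin(2·t). Differentiating acceleration, we get jerk: j(t) = -72·cos(2·t). Using j(t) = -72·cos(2·t) and substituting t = pi/4, we find j = 0.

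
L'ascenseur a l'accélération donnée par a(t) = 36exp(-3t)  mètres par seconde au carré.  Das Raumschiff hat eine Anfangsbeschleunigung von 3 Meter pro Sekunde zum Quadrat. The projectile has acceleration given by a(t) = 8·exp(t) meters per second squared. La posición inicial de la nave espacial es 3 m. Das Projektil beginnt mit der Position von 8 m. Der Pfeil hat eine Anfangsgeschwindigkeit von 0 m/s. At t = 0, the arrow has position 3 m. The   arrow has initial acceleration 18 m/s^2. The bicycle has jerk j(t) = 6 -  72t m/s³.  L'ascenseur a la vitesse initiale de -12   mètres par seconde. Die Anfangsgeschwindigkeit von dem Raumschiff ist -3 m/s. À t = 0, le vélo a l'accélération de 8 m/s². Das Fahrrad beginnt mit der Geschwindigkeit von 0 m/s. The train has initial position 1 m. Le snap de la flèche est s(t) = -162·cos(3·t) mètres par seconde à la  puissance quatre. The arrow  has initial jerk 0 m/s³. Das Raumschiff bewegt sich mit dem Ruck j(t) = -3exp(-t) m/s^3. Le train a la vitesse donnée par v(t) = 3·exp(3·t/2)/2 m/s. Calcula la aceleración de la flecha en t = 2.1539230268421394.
Debemos encontrar la antiderivada de nuestra ecuación del snap s(t) = -162·cos(3·t) 2 veces. La integral del snap es la sacudida. Usando j(0) = 0, obtenemos j(t) = -54·sin(3·t). Tomando ∫j(t)dt y aplicando a(0) = 18, encontramos a(t) = 18·cos(3·t). Tenemos la aceleración a(t) = 18·cos(3·t). Sustituyendo t = 2.1539230268421394: a(2.1539230268421394) = 17.7137325451888.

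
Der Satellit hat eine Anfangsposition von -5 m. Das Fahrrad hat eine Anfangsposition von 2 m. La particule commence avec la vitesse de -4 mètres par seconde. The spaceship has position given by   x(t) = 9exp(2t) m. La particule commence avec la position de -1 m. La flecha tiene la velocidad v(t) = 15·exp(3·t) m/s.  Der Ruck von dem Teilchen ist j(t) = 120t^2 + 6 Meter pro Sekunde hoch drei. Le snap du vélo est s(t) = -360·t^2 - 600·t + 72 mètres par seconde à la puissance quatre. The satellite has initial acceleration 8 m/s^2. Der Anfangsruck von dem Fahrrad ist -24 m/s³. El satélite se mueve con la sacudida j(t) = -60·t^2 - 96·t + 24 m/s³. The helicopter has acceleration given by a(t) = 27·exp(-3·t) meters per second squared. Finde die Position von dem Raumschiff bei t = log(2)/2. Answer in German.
Wir haben die Position x(t) = 9·exp(2·t). Durch Einsetzen von t = log(2)/2: x(log(2)/2) = 18.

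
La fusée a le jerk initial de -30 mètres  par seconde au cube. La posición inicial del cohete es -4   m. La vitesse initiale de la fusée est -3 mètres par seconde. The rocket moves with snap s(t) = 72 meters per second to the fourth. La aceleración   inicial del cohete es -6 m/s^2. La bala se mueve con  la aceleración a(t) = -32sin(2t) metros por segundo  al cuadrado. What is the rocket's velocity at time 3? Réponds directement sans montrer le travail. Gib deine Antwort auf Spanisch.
En t = 3, v = 168.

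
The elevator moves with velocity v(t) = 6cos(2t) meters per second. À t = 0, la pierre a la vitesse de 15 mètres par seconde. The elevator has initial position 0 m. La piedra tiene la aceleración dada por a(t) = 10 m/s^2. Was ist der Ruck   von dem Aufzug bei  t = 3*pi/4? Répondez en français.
Nous devons dériver notre équation de la vitesse v(t) = 6·cos(2·t) 2 fois. En prenant d/dt de v(t), nous trouvons a(t) = -12·sin(2·t). En dérivant l'accélération, nous obtenons le jerk: j(t) = -24·cos(2·t). De l'équation du jerk j(t) = -24·cos(2·t), nous substituons t = 3*pi/4 pour obtenir j = 0.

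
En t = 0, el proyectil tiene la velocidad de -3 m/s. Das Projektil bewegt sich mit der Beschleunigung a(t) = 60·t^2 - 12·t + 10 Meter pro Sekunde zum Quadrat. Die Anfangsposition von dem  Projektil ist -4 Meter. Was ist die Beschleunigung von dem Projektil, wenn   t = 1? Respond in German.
Mit a(t) = 60·t^2 - 12·t + 10 und Einsetzen von t = 1, finden wir a = 58.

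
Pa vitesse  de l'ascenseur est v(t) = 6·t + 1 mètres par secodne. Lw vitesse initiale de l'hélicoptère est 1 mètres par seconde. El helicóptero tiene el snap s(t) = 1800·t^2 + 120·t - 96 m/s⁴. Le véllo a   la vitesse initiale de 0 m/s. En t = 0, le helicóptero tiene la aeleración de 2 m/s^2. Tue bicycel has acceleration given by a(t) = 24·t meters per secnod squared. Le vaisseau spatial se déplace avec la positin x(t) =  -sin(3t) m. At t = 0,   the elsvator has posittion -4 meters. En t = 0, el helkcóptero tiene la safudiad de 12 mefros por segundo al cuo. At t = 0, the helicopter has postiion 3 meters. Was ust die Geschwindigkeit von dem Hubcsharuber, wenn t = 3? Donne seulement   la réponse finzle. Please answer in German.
v(3) = 7324.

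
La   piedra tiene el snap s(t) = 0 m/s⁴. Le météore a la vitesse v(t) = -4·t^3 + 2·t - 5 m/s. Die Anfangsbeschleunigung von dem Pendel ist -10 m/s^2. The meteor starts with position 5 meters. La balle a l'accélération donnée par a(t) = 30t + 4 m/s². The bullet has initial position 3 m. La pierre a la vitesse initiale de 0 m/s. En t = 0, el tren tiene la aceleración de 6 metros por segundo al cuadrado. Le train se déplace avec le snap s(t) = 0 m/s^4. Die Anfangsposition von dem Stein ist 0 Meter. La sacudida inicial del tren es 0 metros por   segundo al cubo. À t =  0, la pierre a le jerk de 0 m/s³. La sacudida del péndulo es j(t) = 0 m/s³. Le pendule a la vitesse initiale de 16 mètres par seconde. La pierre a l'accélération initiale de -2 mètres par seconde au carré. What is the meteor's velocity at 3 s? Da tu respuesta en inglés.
Using v(t) = -4·t^3 + 2·t - 5 and substituting t = 3, we find v = -107.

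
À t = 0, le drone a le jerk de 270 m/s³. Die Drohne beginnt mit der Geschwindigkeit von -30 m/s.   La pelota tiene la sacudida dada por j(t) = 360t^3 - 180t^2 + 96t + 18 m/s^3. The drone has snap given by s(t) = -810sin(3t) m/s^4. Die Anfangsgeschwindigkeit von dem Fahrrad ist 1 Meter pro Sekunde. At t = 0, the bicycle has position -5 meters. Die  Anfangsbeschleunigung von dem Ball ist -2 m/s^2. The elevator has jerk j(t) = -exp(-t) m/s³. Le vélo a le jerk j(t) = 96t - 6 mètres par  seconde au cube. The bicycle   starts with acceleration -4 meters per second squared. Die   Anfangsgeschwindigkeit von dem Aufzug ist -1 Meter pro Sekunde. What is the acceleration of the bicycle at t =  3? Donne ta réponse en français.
Nous devons trouver l'intégrale de notre équation du jerk j(t) = 96·t - 6 1 fois. La primitive du jerk est l'accélération. En utilisant a(0) = -4, nous obtenons a(t) = 48·t^2 - 6·t - 4. En utilisant a(t) = 48·t^2 - 6·t - 4 et en substituant t = 3, nous trouvons a = 410.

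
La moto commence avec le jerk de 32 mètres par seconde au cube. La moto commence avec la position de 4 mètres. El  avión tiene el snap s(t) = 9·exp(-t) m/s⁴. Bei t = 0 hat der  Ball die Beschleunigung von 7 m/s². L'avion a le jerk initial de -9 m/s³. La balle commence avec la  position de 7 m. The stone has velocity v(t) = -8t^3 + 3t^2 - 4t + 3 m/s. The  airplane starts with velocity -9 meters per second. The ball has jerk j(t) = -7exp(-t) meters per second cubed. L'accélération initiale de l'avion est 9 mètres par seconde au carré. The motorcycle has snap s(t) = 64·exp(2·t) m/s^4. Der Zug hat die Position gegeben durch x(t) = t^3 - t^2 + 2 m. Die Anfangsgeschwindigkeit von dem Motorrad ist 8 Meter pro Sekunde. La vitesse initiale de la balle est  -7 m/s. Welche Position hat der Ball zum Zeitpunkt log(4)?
Um dies zu lösen, müssen wir 3 Integrale unserer Gleichung für den Ruck j(t) = -7·exp(-t) finden. Die Stammfunktion von dem Ruck ist die Beschleunigung. Mit a(0) = 7 erhalten wir a(t) = 7·exp(-t). Durch Integration von der Beschleunigung und Verwendung der Anfangsbedingung v(0) = -7, erhalten wir v(t) = -7·exp(-t). Mit ∫v(t)dt und Anwendung von x(0) = 7, finden wir x(t) = 7·exp(-t). Wir haben die Position x(t) = 7·exp(-t). Durch Einsetzen von t = log(4): x(log(4)) = 7/4.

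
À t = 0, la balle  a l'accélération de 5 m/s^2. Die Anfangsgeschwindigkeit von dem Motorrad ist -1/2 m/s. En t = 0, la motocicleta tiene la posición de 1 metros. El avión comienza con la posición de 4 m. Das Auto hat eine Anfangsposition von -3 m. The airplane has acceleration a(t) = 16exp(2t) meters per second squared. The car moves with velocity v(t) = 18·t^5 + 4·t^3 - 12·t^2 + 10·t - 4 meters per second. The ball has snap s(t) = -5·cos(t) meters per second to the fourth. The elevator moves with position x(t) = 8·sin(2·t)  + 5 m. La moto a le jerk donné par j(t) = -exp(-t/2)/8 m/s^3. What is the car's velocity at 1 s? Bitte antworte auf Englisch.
From the given velocity equation v(t) = 18·t^5 + 4·t^3 - 12·t^2 + 10·t - 4, we substitute t = 1 to get v = 16.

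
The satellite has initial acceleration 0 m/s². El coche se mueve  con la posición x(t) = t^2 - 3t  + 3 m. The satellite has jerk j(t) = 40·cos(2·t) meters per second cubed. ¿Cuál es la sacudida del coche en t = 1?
Debemos derivar nuestra ecuación de la posición x(t) = t^2 - 3·t + 3 3 veces. Derivando la posición, obtenemos la velocidad: v(t) = 2·t - 3. La derivada de la velocidad da la aceleración: a(t) = 2. La derivada de la aceleración da la sacudida: j(t) = 0. Usando j(t) = 0 y sustituyendo t = 1, encontramos j = 0.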